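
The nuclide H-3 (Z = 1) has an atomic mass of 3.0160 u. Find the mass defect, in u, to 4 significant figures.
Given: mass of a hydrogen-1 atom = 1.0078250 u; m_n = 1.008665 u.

Z = 1, so N = A − Z = 3 − 1 = 2.
Mass of separated nucleons = 1(1.0078250) + 2(1.008665) = 1.0078250 + 2.017330 = 3.0251550 u
Mass defect Δm = 3.0251550 − 3.0160 = 0.0091550 u

0.009155 u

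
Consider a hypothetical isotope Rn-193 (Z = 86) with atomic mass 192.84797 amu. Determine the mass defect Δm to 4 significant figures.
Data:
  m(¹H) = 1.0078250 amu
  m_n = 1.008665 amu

Z = 86, so N = A − Z = 193 − 86 = 107.
Total constituent mass: 86 × 1.0078250 + 107 × 1.008665 = 194.6001050 amu
The mass defect is 194.6001050 − 192.84797 = 1.7521350 amu.

1.752 amu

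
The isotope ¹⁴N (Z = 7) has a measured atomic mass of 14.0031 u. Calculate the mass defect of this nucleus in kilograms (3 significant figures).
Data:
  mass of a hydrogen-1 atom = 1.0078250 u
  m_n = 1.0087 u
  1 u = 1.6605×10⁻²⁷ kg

1.87e-28 kg

Mass of separated nucleons = 7(1.0078250) + 7(1.0087) = 7.0547750 + 7.0609 = 14.1156750 u
The mass defect is 14.1156750 − 14.0031 = 0.1125750 u.
In SI units: 0.1125750 u × 1.6605×10⁻²⁷ kg/u = 1.8693e-28 kg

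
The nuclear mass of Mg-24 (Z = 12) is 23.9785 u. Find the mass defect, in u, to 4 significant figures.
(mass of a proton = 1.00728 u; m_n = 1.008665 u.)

With 12 protons and 12 neutrons (A = 24):
Σm = 12·m_p + 12·m_n = 12.08736 + 12.103980 = 24.191340 u
The mass defect is 24.191340 − 23.9785 = 0.212840 u.

0.2128 u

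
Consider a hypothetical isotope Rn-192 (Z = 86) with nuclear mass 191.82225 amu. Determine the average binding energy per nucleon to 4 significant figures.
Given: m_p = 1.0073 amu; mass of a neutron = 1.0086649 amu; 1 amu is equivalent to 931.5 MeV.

Z = 86, so N = A − Z = 192 − 86 = 106.
Total constituent mass: 86 × 1.0073 + 106 × 1.0086649 = 193.5462794 amu
Mass defect Δm = 193.5462794 − 191.82225 = 1.7240294 amu
E_B = 1.7240294 × 931.5 = 1605.93 MeV
BE/A = 1605.93 MeV / 192 = 8.364 MeV/nucleon

8.364 MeV/nucleon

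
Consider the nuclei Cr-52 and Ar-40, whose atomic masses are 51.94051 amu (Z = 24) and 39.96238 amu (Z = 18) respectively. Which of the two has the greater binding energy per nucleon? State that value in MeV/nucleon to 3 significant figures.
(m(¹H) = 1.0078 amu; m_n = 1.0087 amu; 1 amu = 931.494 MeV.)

Cr-52: Σm = 24(1.0078) + 28(1.0087) = 52.4308 amu; Δm = 0.49029 amu; E_B = 456.70 MeV; E_B/A = 8.783 MeV
Ar-40: Σm = 18(1.0078) + 22(1.0087) = 40.3318 amu; Δm = 0.36942 amu; E_B = 344.11 MeV; E_B/A = 8.603 MeV
Cr-52 has the higher binding energy per nucleon, so it is the more tightly bound nucleus.

Cr-52; 8.78 MeV/nucleon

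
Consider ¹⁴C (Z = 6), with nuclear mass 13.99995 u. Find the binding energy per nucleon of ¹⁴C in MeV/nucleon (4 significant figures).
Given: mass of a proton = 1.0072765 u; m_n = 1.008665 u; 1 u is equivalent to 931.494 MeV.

The nucleus contains 6 protons and 14 − 6 = 8 neutrons.
Σm = 6·m_p + 8·m_n = 6.0436590 + 8.069320 = 14.1129790 u
The mass defect is 14.1129790 − 13.99995 = 0.1130290 u.
Binding energy = Δm·c² = 0.1130290 × 931.494 MeV/u = 105.286 MeV
BE/A = 105.286 MeV / 14 = 7.520 MeV/nucleon

7.520 MeV/nucleon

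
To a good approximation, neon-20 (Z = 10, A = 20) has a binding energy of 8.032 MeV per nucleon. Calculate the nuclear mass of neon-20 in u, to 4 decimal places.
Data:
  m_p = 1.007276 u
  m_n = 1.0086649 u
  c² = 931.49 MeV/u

Total binding energy = 20 × 8.032 = 160.640 MeV
Mass defect = 160.640 MeV / (931.49 MeV/u) = 0.172455 u
Constituent mass = 10(1.007276) + 10(1.0086649) = 20.1594090 u
Nuclear mass = 20.1594090 − 0.172455 = 19.9869540 u ≈ 19.9870 u (to 4 decimal places)

19.9870 u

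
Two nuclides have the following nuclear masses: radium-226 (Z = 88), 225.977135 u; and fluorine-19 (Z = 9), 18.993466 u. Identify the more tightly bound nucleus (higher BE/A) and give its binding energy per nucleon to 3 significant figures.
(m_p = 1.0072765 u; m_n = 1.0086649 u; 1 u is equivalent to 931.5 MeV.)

fluorine-19; 7.78 MeV/nucleon

radium-226: Σm = 88(1.0072765) + 138(1.0086649) = 227.8360882 u; Δm = 1.8589532 u; E_B = 1731.6 MeV; E_B/A = 7.662 MeV
fluorine-19: Σm = 9(1.0072765) + 10(1.0086649) = 19.1521375 u; Δm = 0.1586715 u; E_B = 147.80 MeV; E_B/A = 7.779 MeV
fluorine-19 has the higher binding energy per nucleon, so it is the more tightly bound nucleus.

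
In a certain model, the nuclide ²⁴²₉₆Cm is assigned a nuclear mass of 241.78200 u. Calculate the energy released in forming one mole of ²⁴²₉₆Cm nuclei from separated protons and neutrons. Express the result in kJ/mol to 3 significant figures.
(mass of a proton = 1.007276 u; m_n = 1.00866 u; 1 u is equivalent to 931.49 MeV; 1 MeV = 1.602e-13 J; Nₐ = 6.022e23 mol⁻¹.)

1.96e+11 kJ/mol

Mass of separated nucleons = 96(1.007276) + 146(1.00866) = 96.698496 + 147.26436 = 243.962856 u
The mass defect is 243.962856 − 241.78200 = 2.180856 u.
Converting to energy: 2.180856 u × 931.49 MeV/u = 2031.45 MeV
Per nucleus in joules: 2031.45 MeV × 1.602e-13 J/MeV = 3.2544e-10 J
Per mole: 3.2544e-10 J × 6.022e23 mol⁻¹ = 1.9598e+14 J/mol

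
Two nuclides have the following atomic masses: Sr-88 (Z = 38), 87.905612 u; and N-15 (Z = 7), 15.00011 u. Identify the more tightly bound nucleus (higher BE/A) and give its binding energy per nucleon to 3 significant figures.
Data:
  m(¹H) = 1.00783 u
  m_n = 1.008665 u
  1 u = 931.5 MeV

Sr-88: Σm = 38(1.00783) + 50(1.008665) = 88.730790 u; Δm = 0.825178 u; E_B = 768.65 MeV; E_B/A = 8.7347 MeV
N-15: Σm = 7(1.00783) + 8(1.008665) = 15.124130 u; Δm = 0.124020 u; E_B = 115.525 MeV; E_B/A = 7.702 MeV
Sr-88 has the higher binding energy per nucleon, so it is the more tightly bound nucleus.

Sr-88; 8.73 MeV/nucleon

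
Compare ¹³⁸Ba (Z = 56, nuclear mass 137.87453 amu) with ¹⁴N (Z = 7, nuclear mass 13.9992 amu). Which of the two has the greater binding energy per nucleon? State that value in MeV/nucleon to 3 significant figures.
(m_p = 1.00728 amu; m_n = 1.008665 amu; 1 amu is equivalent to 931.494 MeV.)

¹³⁸Ba; 8.39 MeV/nucleon

¹³⁸Ba: Σm = 56(1.00728) + 82(1.008665) = 139.118210 amu; Δm = 1.243680 amu; E_B = 1158.48 MeV; E_B/A = 8.3948 MeV
¹⁴N: Σm = 7(1.00728) + 7(1.008665) = 14.111615 amu; Δm = 0.112415 amu; E_B = 104.714 MeV; E_B/A = 7.480 MeV
¹³⁸Ba has the higher binding energy per nucleon, so it is the more tightly bound nucleus.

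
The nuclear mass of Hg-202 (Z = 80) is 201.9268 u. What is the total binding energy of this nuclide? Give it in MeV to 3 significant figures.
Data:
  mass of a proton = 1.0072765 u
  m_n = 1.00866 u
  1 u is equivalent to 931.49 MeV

1590 MeV

With 80 protons and 122 neutrons (A = 202):
Σm = 80·m_p + 122·m_n = 80.5821200 + 123.05652 = 203.6386400 u
Mass defect Δm = 203.6386400 − 201.9268 = 1.7118400 u
Binding energy = Δm·c² = 1.7118400 × 931.49 MeV/u = 1594.56 MeV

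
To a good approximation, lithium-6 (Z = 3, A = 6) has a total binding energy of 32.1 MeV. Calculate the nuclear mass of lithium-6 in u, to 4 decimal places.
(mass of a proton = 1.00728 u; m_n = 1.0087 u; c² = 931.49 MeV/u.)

Mass defect = 32.1 MeV / (931.49 MeV/u) = 0.034461 u
Constituent mass = 3(1.00728) + 3(1.0087) = 6.04794 u
Nuclear mass = 6.04794 − 0.034461 = 6.013479 u ≈ 6.0135 u (to 4 decimal places)

6.0135 u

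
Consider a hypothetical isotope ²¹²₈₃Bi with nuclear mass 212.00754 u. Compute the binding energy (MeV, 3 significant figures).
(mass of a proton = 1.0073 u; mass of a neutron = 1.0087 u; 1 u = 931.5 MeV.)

1600 MeV

Mass of separated nucleons = 83(1.0073) + 129(1.0087) = 83.6059 + 130.1223 = 213.7282 u
Mass defect Δm = 213.7282 − 212.00754 = 1.72066 u
Binding energy = Δm·c² = 1.72066 × 931.5 MeV/u = 1602.79 MeV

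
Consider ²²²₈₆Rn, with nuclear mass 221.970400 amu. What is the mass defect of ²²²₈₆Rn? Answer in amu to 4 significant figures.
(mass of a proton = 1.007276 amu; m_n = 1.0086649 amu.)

1.834 amu

Z = 86, so N = A − Z = 222 − 86 = 136.
Mass of separated nucleons = 86(1.007276) + 136(1.0086649) = 86.625736 + 137.1784264 = 223.8041624 amu
Mass defect Δm = 223.8041624 − 221.970400 = 1.8337624 amu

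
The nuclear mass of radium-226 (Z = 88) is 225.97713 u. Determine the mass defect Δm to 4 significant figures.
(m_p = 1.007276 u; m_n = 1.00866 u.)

1.858 u

The nucleus contains 88 protons and 226 − 88 = 138 neutrons.
Σm = 88·m_p + 138·m_n = 88.640288 + 139.19508 = 227.835368 u
The mass defect is 227.835368 − 225.97713 = 1.858238 u.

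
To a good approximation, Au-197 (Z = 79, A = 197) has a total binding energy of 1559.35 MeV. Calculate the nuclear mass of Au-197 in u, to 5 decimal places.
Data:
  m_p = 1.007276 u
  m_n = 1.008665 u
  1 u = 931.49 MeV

196.92324 u

Mass defect = 1559.35 MeV / (931.49 MeV/u) = 1.6740384 u
Constituent mass = 79(1.007276) + 118(1.008665) = 198.597274 u
Nuclear mass = 198.597274 − 1.6740384 = 196.9232356 u ≈ 196.92324 u (to 5 decimal places)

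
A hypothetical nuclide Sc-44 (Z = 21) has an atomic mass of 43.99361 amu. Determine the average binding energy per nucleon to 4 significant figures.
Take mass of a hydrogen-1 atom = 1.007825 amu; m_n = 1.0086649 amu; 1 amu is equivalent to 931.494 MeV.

7.833 MeV/nucleon

Total constituent mass: 21 × 1.007825 + 23 × 1.0086649 = 44.3636177 amu
Δm = 44.3636177 − 43.99361 = 0.3700077 amu
E_B = 0.3700077 × 931.494 = 344.660 MeV
BE/A = 344.660 MeV / 44 = 7.833 MeV/nucleon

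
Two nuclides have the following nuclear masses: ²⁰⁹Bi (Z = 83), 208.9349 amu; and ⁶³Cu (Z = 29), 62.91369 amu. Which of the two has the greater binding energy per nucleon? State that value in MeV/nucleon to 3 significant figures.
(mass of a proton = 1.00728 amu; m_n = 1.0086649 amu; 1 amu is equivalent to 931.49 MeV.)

⁶³Cu; 8.75 MeV/nucleon

²⁰⁹Bi: Σm = 83(1.00728) + 126(1.0086649) = 210.6960174 amu; Δm = 1.7611174 amu; E_B = 1640.5 MeV; E_B/A = 7.849 MeV
⁶³Cu: Σm = 29(1.00728) + 34(1.0086649) = 63.5057266 amu; Δm = 0.5920366 amu; E_B = 551.48 MeV; E_B/A = 8.754 MeV
⁶³Cu has the higher binding energy per nucleon, so it is the more tightly bound nucleus.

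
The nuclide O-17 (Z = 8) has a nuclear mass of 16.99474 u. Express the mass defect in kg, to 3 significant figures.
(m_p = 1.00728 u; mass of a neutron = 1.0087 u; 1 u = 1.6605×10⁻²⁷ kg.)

2.35e-28 kg

Σm = 8·m_p + 9·m_n = 8.05824 + 9.0783 = 17.13654 u
Mass defect Δm = 17.13654 − 16.99474 = 0.14180 u
In SI units: 0.14180 u × 1.6605×10⁻²⁷ kg/u = 2.3546e-28 kg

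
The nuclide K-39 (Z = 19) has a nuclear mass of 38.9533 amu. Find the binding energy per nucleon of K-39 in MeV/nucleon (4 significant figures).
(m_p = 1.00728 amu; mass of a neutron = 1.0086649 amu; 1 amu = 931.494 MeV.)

8.558 MeV/nucleon

With 19 protons and 20 neutrons (A = 39):
Total constituent mass: 19 × 1.00728 + 20 × 1.0086649 = 39.3116180 amu
The mass defect is 39.3116180 − 38.9533 = 0.3583180 amu.
Binding energy = Δm·c² = 0.3583180 × 931.494 MeV/amu = 333.771 MeV
Per nucleon: 333.771 / 39 = 8.558 MeV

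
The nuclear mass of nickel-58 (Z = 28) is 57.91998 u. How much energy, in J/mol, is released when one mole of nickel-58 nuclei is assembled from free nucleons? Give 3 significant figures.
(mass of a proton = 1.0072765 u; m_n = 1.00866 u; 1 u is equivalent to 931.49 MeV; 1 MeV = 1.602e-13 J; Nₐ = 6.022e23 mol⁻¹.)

Σm = 28·m_p + 30·m_n = 28.2037420 + 30.25980 = 58.4635420 u
Δm = 58.4635420 − 57.91998 = 0.5435620 u
E_B = 0.5435620 × 931.49 = 506.323 MeV
Per nucleus in joules: 506.323 MeV × 1.602e-13 J/MeV = 8.1113e-11 J
Per mole: 8.1113e-11 J × 6.022e23 mol⁻¹ = 4.8846e+13 J/mol

4.88e+13 J/mol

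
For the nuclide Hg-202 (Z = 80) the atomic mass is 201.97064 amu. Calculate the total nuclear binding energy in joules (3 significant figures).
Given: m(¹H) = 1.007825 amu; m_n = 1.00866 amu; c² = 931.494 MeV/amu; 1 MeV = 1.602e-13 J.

2.55e-10 J

Total constituent mass: 80 × 1.007825 + 122 × 1.00866 = 203.682520 amu
The mass defect is 203.682520 − 201.97064 = 1.711880 amu.
E_B = 1.711880 × 931.494 = 1594.61 MeV
In joules: 1594.61 MeV × 1.602e-13 J/MeV = 2.5546e-10 J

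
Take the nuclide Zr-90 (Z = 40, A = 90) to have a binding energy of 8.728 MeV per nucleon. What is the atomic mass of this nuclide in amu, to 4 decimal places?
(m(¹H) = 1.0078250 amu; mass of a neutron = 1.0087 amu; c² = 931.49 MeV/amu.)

89.9047 amu

Total binding energy = 90 × 8.728 = 785.520 MeV
Mass defect = 785.520 MeV / (931.49 MeV/amu) = 0.843294 amu
Constituent mass = 40(1.0078250) + 50(1.0087) = 90.7480000 amu
Atomic mass = 90.7480000 − 0.843294 = 89.9047060 amu ≈ 89.9047 amu (to 4 decimal places)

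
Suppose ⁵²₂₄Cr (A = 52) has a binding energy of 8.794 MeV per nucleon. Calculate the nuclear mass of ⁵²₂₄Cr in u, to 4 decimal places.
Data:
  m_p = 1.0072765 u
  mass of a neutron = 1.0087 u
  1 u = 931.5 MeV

51.9273 u

Total binding energy = 52 × 8.794 = 457.288 MeV
Mass defect = 457.288 MeV / (931.5 MeV/u) = 0.490916 u
Constituent mass = 24(1.0072765) + 28(1.0087) = 52.4182360 u
Nuclear mass = 52.4182360 − 0.490916 = 51.9273200 u ≈ 51.9273 u (to 4 decimal places)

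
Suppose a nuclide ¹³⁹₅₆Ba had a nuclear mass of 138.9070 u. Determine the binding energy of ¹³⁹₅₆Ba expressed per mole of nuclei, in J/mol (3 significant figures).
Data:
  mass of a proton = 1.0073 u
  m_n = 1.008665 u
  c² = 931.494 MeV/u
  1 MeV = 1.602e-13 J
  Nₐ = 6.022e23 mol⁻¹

1.10e+14 J/mol

Σm = 56·m_p + 83·m_n = 56.4088 + 83.719195 = 140.127995 u
Δm = 140.127995 − 138.9070 = 1.220995 u
E_B = 1.220995 × 931.494 = 1137.35 MeV
Per nucleus in joules: 1137.35 MeV × 1.602e-13 J/MeV = 1.8220e-10 J
Per mole: 1.8220e-10 J × 6.022e23 mol⁻¹ = 1.0972e+14 J/mol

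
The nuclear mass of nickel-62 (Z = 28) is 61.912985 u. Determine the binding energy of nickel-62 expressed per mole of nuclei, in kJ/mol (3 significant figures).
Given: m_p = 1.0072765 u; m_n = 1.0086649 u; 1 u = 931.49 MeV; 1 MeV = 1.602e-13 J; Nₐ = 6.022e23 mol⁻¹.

Z = 28, so N = A − Z = 62 − 28 = 34.
Total constituent mass: 28 × 1.0072765 + 34 × 1.0086649 = 62.4983486 u
Mass defect Δm = 62.4983486 − 61.912985 = 0.5853636 u
E_B = 0.5853636 × 931.49 = 545.260 MeV
Per nucleus in joules: 545.260 MeV × 1.602e-13 J/MeV = 8.7351e-11 J
Per mole: 8.7351e-11 J × 6.022e23 mol⁻¹ = 5.2603e+13 J/mol

5.26e+10 kJ/mol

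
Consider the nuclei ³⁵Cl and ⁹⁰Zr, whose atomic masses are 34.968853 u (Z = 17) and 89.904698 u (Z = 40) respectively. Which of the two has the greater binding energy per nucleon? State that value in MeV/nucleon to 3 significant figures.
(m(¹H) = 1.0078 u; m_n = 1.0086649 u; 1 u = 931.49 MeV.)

⁹⁰Zr; 8.70 MeV/nucleon

³⁵Cl: Σm = 17(1.0078) + 18(1.0086649) = 35.2885682 u; Δm = 0.3197152 u; E_B = 297.81 MeV; E_B/A = 8.509 MeV
⁹⁰Zr: Σm = 40(1.0078) + 50(1.0086649) = 90.7452450 u; Δm = 0.8405470 u; E_B = 782.96 MeV; E_B/A = 8.700 MeV
⁹⁰Zr has the higher binding energy per nucleon, so it is the more tightly bound nucleus.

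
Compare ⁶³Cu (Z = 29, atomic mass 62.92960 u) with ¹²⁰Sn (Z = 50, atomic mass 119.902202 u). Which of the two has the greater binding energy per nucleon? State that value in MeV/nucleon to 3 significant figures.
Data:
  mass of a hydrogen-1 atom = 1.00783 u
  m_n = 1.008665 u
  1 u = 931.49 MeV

⁶³Cu: Σm = 29(1.00783) + 34(1.008665) = 63.521680 u; Δm = 0.592080 u; E_B = 551.52 MeV; E_B/A = 8.754 MeV
¹²⁰Sn: Σm = 50(1.00783) + 70(1.008665) = 120.998050 u; Δm = 1.095848 u; E_B = 1020.77 MeV; E_B/A = 8.506 MeV
⁶³Cu has the higher binding energy per nucleon, so it is the more tightly bound nucleus.

⁶³Cu; 8.75 MeV/nucleon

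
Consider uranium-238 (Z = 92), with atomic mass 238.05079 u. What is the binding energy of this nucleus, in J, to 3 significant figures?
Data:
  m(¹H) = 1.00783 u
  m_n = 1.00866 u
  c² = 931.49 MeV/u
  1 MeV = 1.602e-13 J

2.89e-10 J

Σm = 92·m(¹H) + 146·m_n = 92.72036 + 147.26436 = 239.98472 u
The mass defect is 239.98472 − 238.05079 = 1.93393 u.
Converting to energy: 1.93393 u × 931.49 MeV/u = 1801.44 MeV
In joules: 1801.44 MeV × 1.602e-13 J/MeV = 2.8859e-10 J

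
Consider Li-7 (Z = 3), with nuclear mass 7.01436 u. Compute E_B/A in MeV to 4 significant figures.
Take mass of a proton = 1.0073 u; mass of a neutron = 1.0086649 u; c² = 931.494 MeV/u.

5.616 MeV/nucleon

With 3 protons and 4 neutrons (A = 7):
Mass of separated nucleons = 3(1.0073) + 4(1.0086649) = 3.0219 + 4.0346596 = 7.0565596 u
Mass defect Δm = 7.0565596 − 7.01436 = 0.0421996 u
E_B = 0.0421996 × 931.494 = 39.3087 MeV
Dividing by A = 7 gives 5.616 MeV per nucleon.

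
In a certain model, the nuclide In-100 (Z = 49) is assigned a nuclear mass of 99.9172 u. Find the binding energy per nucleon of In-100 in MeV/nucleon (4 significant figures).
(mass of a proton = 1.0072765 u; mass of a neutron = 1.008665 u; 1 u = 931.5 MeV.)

Z = 49, so N = A − Z = 100 − 49 = 51.
Total constituent mass: 49 × 1.0072765 + 51 × 1.008665 = 100.7984635 u
Mass defect Δm = 100.7984635 − 99.9172 = 0.8812635 u
E_B = 0.8812635 × 931.5 = 820.897 MeV
Dividing by A = 100 gives 8.209 MeV per nucleon.

8.209 MeV/nucleon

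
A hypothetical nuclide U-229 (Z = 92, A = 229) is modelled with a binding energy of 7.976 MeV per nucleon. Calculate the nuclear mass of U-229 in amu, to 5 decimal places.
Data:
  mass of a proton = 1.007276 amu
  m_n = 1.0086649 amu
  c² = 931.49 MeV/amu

Total binding energy = 229 × 7.976 = 1826.504 MeV
Mass defect = 1826.504 MeV / (931.49 MeV/amu) = 1.9608412 amu
Constituent mass = 92(1.007276) + 137(1.0086649) = 230.8564833 amu
Nuclear mass = 230.8564833 − 1.9608412 = 228.8956421 amu ≈ 228.89564 amu (to 5 decimal places)

228.89564 amu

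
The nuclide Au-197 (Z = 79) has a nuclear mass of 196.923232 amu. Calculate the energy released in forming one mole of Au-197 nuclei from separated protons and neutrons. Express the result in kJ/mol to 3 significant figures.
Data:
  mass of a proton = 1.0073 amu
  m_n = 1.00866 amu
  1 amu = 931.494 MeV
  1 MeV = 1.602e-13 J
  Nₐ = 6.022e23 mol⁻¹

Σm = 79·m_p + 118·m_n = 79.5767 + 119.02188 = 198.59858 amu
Mass defect Δm = 198.59858 − 196.923232 = 1.675348 amu
Binding energy = Δm·c² = 1.675348 × 931.494 MeV/amu = 1560.58 MeV
Per nucleus in joules: 1560.58 MeV × 1.602e-13 J/MeV = 2.5000e-10 J
Per mole: 2.5000e-10 J × 6.022e23 mol⁻¹ = 1.5055e+14 J/mol

1.51e+11 kJ/mol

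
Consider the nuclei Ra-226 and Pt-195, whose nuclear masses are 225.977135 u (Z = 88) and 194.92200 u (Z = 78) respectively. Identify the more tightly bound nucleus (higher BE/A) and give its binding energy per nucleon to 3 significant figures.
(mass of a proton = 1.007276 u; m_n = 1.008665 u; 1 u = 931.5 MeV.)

Ra-226: Σm = 88(1.007276) + 138(1.008665) = 227.836058 u; Δm = 1.858923 u; E_B = 1731.6 MeV; E_B/A = 7.662 MeV
Pt-195: Σm = 78(1.007276) + 117(1.008665) = 196.581333 u; Δm = 1.659333 u; E_B = 1545.7 MeV; E_B/A = 7.927 MeV
Pt-195 has the higher binding energy per nucleon, so it is the more tightly bound nucleus.

Pt-195; 7.93 MeV/nucleon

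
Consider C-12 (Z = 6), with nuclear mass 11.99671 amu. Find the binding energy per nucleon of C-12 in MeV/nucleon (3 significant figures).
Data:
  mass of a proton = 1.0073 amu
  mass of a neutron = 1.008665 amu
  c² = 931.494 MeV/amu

7.69 MeV/nucleon

Z = 6, so N = A − Z = 12 − 6 = 6.
Total constituent mass: 6 × 1.0073 + 6 × 1.008665 = 12.095790 amu
Mass defect Δm = 12.095790 − 11.99671 = 0.099080 amu
Binding energy = Δm·c² = 0.099080 × 931.494 MeV/amu = 92.2924 MeV
Dividing by A = 12 gives 7.691 MeV per nucleon.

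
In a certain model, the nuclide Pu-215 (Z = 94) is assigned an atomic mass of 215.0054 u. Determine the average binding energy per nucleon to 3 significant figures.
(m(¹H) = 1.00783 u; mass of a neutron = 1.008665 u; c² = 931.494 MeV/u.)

Total constituent mass: 94 × 1.00783 + 121 × 1.008665 = 216.784485 u
Mass defect Δm = 216.784485 − 215.0054 = 1.779085 u
Binding energy = Δm·c² = 1.779085 × 931.494 MeV/u = 1657.21 MeV
BE/A = 1657.21 MeV / 215 = 7.708 MeV/nucleon

7.71 MeV/nucleon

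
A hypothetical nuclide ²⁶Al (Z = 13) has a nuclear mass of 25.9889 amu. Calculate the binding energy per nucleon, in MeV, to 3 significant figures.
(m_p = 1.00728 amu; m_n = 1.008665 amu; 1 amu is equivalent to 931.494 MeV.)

7.82 MeV/nucleon

With 13 protons and 13 neutrons (A = 26):
Total constituent mass: 13 × 1.00728 + 13 × 1.008665 = 26.207285 amu
The mass defect is 26.207285 − 25.9889 = 0.218385 amu.
E_B = 0.218385 × 931.494 = 203.424 MeV
Per nucleon: 203.424 / 26 = 7.824 MeV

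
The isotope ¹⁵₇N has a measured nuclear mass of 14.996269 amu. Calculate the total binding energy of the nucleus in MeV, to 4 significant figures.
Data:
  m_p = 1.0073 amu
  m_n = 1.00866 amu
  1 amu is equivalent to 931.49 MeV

115.6 MeV

Σm = 7·m_p + 8·m_n = 7.0511 + 8.06928 = 15.12038 amu
Mass defect Δm = 15.12038 − 14.996269 = 0.124111 amu
Converting to energy: 0.124111 amu × 931.49 MeV/amu = 115.608 MeV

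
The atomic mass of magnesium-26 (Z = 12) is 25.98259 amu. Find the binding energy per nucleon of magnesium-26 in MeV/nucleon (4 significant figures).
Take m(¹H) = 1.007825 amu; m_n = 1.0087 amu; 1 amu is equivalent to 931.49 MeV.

Z = 12, so N = A − Z = 26 − 12 = 14.
Total constituent mass: 12 × 1.007825 + 14 × 1.0087 = 26.215700 amu
Δm = 26.215700 − 25.98259 = 0.233110 amu
Binding energy = Δm·c² = 0.233110 × 931.49 MeV/amu = 217.140 MeV
BE/A = 217.140 MeV / 26 = 8.352 MeV/nucleon

8.352 MeV/nucleon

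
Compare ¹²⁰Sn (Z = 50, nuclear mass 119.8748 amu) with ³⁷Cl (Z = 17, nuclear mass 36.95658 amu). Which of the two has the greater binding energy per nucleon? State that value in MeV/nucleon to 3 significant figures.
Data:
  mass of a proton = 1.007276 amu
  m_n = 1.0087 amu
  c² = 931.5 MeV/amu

¹²⁰Sn: Σm = 50(1.007276) + 70(1.0087) = 120.972800 amu; Δm = 1.098000 amu; E_B = 1022.8 MeV; E_B/A = 8.523 MeV
³⁷Cl: Σm = 17(1.007276) + 20(1.0087) = 37.297692 amu; Δm = 0.341112 amu; E_B = 317.75 MeV; E_B/A = 8.588 MeV
³⁷Cl has the higher binding energy per nucleon, so it is the more tightly bound nucleus.

³⁷Cl; 8.59 MeV/nucleon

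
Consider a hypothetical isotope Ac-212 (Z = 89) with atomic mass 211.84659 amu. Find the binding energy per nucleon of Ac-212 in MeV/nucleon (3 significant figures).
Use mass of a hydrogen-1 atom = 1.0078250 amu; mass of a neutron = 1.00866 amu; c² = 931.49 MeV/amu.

Z = 89, so N = A − Z = 212 − 89 = 123.
Mass of separated nucleons = 89(1.0078250) + 123(1.00866) = 89.6964250 + 124.06518 = 213.7616050 amu
Mass defect Δm = 213.7616050 − 211.84659 = 1.9150150 amu
E_B = 1.9150150 × 931.49 = 1783.82 MeV
Dividing by A = 212 gives 8.414 MeV per nucleon.

8.41 MeV/nucleon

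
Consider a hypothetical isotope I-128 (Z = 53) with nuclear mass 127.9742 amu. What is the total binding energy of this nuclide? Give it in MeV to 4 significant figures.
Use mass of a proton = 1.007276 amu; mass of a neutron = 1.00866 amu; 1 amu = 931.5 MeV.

988.3 MeV

Total constituent mass: 53 × 1.007276 + 75 × 1.00866 = 129.035128 amu
The mass defect is 129.035128 − 127.9742 = 1.060928 amu.
Converting to energy: 1.060928 amu × 931.5 MeV/amu = 988.254 MeV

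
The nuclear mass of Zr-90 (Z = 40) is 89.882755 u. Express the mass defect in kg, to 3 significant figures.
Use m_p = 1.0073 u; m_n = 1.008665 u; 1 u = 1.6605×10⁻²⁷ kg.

1.40e-27 kg

With 40 protons and 50 neutrons (A = 90):
Σm = 40·m_p + 50·m_n = 40.2920 + 50.433250 = 90.725250 u
The mass defect is 90.725250 − 89.882755 = 0.842495 u.
In SI units: 0.842495 u × 1.6605×10⁻²⁷ kg/u = 1.3990e-27 kg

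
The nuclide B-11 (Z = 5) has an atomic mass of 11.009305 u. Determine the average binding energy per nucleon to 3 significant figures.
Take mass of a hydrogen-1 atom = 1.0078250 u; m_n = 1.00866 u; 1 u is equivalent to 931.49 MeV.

Z = 5, so N = A − Z = 11 − 5 = 6.
Total constituent mass: 5 × 1.0078250 + 6 × 1.00866 = 11.0910850 u
Δm = 11.0910850 − 11.009305 = 0.0817800 u
Converting to energy: 0.0817800 u × 931.49 MeV/u = 76.1773 MeV
BE/A = 76.1773 MeV / 11 = 6.925 MeV/nucleon

6.93 MeV/nucleon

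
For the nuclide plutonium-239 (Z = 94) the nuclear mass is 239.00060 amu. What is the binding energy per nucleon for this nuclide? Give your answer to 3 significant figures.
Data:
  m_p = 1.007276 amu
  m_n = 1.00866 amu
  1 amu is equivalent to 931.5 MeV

With 94 protons and 145 neutrons (A = 239):
Total constituent mass: 94 × 1.007276 + 145 × 1.00866 = 240.939644 amu
Mass defect Δm = 240.939644 − 239.00060 = 1.939044 amu
E_B = 1.939044 × 931.5 = 1806.22 MeV
BE/A = 1806.22 MeV / 239 = 7.557 MeV/nucleon

7.56 MeV/nucleon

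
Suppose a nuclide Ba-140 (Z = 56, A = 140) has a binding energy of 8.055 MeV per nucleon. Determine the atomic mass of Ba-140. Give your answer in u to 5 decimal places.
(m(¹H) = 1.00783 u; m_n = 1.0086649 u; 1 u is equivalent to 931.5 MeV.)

139.95570 u

Total binding energy = 140 × 8.055 = 1127.700 MeV
Mass defect = 1127.700 MeV / (931.5 MeV/u) = 1.2106280 u
Constituent mass = 56(1.00783) + 84(1.0086649) = 141.1663316 u
Atomic mass = 141.1663316 − 1.2106280 = 139.9557036 u ≈ 139.95570 u (to 5 decimal places)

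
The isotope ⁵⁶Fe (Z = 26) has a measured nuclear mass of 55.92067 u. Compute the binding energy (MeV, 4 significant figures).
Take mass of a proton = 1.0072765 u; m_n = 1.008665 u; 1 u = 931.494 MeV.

492.3 MeV

With 26 protons and 30 neutrons (A = 56):
Σm = 26·m_p + 30·m_n = 26.1891890 + 30.259950 = 56.4491390 u
Mass defect Δm = 56.4491390 − 55.92067 = 0.5284690 u
Converting to energy: 0.5284690 u × 931.494 MeV/u = 492.266 MeV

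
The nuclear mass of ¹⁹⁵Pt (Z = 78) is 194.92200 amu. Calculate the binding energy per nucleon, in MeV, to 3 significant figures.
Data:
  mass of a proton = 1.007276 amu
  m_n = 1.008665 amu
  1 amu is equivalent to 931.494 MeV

The nucleus contains 78 protons and 195 − 78 = 117 neutrons.
Σm = 78·m_p + 117·m_n = 78.567528 + 118.013805 = 196.581333 amu
Δm = 196.581333 − 194.92200 = 1.659333 amu
Binding energy = Δm·c² = 1.659333 × 931.494 MeV/amu = 1545.66 MeV
Per nucleon: 1545.66 / 195 = 7.926 MeV

7.93 MeV/nucleon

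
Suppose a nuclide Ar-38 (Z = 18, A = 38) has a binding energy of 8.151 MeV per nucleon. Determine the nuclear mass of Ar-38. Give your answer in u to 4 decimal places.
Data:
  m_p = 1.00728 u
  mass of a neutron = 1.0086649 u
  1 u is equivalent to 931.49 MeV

37.9718 u

Total binding energy = 38 × 8.151 = 309.738 MeV
Mass defect = 309.738 MeV / (931.49 MeV/u) = 0.332519 u
Constituent mass = 18(1.00728) + 20(1.0086649) = 38.3043380 u
Nuclear mass = 38.3043380 − 0.332519 = 37.9718190 u ≈ 37.9718 u (to 4 decimal places)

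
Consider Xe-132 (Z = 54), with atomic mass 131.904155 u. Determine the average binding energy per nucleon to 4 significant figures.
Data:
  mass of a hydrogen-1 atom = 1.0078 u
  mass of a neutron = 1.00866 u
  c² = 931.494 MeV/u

8.415 MeV/nucleon

Total constituent mass: 54 × 1.0078 + 78 × 1.00866 = 133.09668 u
Δm = 133.09668 − 131.904155 = 1.192525 u
E_B = 1.192525 × 931.494 = 1110.83 MeV
BE/A = 1110.83 MeV / 132 = 8.415 MeV/nucleon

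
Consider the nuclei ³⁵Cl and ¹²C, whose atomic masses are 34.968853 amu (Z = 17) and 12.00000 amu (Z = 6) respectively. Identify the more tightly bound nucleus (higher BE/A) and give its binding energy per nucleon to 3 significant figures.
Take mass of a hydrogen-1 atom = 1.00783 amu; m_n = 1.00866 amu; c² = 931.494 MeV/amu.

³⁵Cl: Σm = 17(1.00783) + 18(1.00866) = 35.28899 amu; Δm = 0.320137 amu; E_B = 298.21 MeV; E_B/A = 8.520 MeV
¹²C: Σm = 6(1.00783) + 6(1.00866) = 12.09894 amu; Δm = 0.09894 amu; E_B = 92.162 MeV; E_B/A = 7.680 MeV
³⁵Cl has the higher binding energy per nucleon, so it is the more tightly bound nucleus.

³⁵Cl; 8.52 MeV/nucleon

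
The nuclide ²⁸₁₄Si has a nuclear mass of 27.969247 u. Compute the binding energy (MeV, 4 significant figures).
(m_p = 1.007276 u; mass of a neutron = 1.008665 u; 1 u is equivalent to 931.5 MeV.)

With 14 protons and 14 neutrons (A = 28):
Total constituent mass: 14 × 1.007276 + 14 × 1.008665 = 28.223174 u
Mass defect Δm = 28.223174 − 27.969247 = 0.253927 u
E_B = 0.253927 × 931.5 = 236.533 MeV

236.5 MeV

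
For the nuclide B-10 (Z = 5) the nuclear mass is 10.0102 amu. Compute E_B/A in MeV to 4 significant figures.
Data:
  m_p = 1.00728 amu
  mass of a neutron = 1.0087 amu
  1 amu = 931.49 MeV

6.492 MeV/nucleon

The nucleus contains 5 protons and 10 − 5 = 5 neutrons.
Total constituent mass: 5 × 1.00728 + 5 × 1.0087 = 10.07990 amu
Δm = 10.07990 − 10.0102 = 0.06970 amu
Converting to energy: 0.06970 amu × 931.49 MeV/amu = 64.9249 MeV
Dividing by A = 10 gives 6.492 MeV per nucleon.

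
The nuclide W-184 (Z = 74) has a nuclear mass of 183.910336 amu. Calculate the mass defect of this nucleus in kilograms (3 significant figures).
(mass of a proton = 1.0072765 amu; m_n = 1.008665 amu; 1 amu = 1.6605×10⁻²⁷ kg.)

2.63e-27 kg

Z = 74, so N = A − Z = 184 − 74 = 110.
Mass of separated nucleons = 74(1.0072765) + 110(1.008665) = 74.5384610 + 110.953150 = 185.4916110 amu
The mass defect is 185.4916110 − 183.910336 = 1.5812750 amu.
In SI units: 1.5812750 amu × 1.6605×10⁻²⁷ kg/amu = 2.6257e-27 kg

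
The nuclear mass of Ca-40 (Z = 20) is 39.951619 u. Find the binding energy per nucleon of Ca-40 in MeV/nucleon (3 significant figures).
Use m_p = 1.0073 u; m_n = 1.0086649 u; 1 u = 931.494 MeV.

Total constituent mass: 20 × 1.0073 + 20 × 1.0086649 = 40.3192980 u
Mass defect Δm = 40.3192980 − 39.951619 = 0.3676790 u
Converting to energy: 0.3676790 u × 931.494 MeV/u = 342.491 MeV
BE/A = 342.491 MeV / 40 = 8.562 MeV/nucleon

8.56 MeV/nucleon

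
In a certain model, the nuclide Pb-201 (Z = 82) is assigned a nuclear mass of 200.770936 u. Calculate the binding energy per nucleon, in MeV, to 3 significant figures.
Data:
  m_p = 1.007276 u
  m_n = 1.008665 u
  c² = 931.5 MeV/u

With 82 protons and 119 neutrons (A = 201):
Total constituent mass: 82 × 1.007276 + 119 × 1.008665 = 202.627767 u
The mass defect is 202.627767 − 200.770936 = 1.856831 u.
E_B = 1.856831 × 931.5 = 1729.64 MeV
Dividing by A = 201 gives 8.605 MeV per nucleon.

8.61 MeV/nucleon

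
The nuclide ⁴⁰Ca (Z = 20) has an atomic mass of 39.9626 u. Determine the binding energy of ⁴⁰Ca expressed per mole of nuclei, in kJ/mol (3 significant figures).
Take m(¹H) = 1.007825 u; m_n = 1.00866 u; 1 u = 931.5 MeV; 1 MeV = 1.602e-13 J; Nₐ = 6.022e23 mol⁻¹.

The nucleus contains 20 protons and 40 − 20 = 20 neutrons.
Mass of separated nucleons = 20(1.007825) + 20(1.00866) = 20.156500 + 20.17320 = 40.329700 u
Δm = 40.329700 − 39.9626 = 0.367100 u
Binding energy = Δm·c² = 0.367100 × 931.5 MeV/u = 341.954 MeV
Per nucleus in joules: 341.954 MeV × 1.602e-13 J/MeV = 5.4781e-11 J
Per mole: 5.4781e-11 J × 6.022e23 mol⁻¹ = 3.2989e+13 J/mol

3.30e+10 kJ/mol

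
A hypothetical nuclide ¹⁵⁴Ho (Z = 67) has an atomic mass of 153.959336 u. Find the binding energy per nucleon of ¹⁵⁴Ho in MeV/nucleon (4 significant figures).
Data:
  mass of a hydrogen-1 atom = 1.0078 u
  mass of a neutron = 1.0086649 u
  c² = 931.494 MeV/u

Total constituent mass: 67 × 1.0078 + 87 × 1.0086649 = 155.2764463 u
The mass defect is 155.2764463 − 153.959336 = 1.3171103 u.
E_B = 1.3171103 × 931.494 = 1226.88 MeV
Per nucleon: 1226.88 / 154 = 7.967 MeV

7.967 MeV/nucleon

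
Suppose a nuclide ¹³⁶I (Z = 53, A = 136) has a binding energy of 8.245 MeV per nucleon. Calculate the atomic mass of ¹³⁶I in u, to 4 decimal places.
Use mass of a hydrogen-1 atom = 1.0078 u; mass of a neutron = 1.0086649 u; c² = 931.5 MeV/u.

135.9288 u

Total binding energy = 136 × 8.245 = 1121.320 MeV
Mass defect = 1121.320 MeV / (931.5 MeV/u) = 1.203779 u
Constituent mass = 53(1.0078) + 83(1.0086649) = 137.1325867 u
Atomic mass = 137.1325867 − 1.203779 = 135.9288077 u ≈ 135.9288 u (to 4 decimal places)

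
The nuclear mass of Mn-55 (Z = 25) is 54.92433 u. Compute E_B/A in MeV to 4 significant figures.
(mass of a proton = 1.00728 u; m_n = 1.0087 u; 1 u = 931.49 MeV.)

Z = 25, so N = A − Z = 55 − 25 = 30.
Mass of separated nucleons = 25(1.00728) + 30(1.0087) = 25.18200 + 30.2610 = 55.44300 u
The mass defect is 55.44300 − 54.92433 = 0.51867 u.
E_B = 0.51867 × 931.49 = 483.136 MeV
Dividing by A = 55 gives 8.784 MeV per nucleon.

8.784 MeV/nucleon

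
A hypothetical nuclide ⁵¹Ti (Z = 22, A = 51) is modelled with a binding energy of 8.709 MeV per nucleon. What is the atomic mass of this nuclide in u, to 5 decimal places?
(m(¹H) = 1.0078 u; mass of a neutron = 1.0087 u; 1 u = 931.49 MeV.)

Total binding energy = 51 × 8.709 = 444.159 MeV
Mass defect = 444.159 MeV / (931.49 MeV/u) = 0.4768264 u
Constituent mass = 22(1.0078) + 29(1.0087) = 51.4239 u
Atomic mass = 51.4239 − 0.4768264 = 50.9470736 u ≈ 50.94707 u (to 5 decimal places)

50.94707 u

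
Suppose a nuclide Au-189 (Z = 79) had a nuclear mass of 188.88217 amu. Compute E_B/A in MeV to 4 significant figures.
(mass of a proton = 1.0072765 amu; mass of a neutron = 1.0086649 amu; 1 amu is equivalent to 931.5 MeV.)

Σm = 79·m_p + 110·m_n = 79.5748435 + 110.9531390 = 190.5279825 amu
The mass defect is 190.5279825 − 188.88217 = 1.6458125 amu.
Binding energy = Δm·c² = 1.6458125 × 931.5 MeV/amu = 1533.074 MeV
Per nucleon: 1533.074 / 189 = 8.112 MeV

8.112 MeV/nucleon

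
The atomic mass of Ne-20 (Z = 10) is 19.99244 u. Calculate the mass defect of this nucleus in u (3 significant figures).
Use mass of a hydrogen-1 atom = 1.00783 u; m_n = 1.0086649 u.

0.173 u

Total constituent mass: 10 × 1.00783 + 10 × 1.0086649 = 20.1649490 u
Δm = 20.1649490 − 19.99244 = 0.1725090 u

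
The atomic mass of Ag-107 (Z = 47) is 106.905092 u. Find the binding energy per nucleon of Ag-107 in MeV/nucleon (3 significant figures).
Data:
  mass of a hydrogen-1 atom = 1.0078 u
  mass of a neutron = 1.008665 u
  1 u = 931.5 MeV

The nucleus contains 47 protons and 107 − 47 = 60 neutrons.
Total constituent mass: 47 × 1.0078 + 60 × 1.008665 = 107.886500 u
Δm = 107.886500 − 106.905092 = 0.981408 u
E_B = 0.981408 × 931.5 = 914.182 MeV
Per nucleon: 914.182 / 107 = 8.544 MeV

8.54 MeV/nucleon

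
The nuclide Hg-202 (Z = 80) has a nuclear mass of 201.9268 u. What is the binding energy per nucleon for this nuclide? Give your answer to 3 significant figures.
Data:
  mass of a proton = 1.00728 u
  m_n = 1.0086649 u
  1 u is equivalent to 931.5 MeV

Σm = 80·m_p + 122·m_n = 80.58240 + 123.0571178 = 203.6395178 u
Δm = 203.6395178 − 201.9268 = 1.7127178 u
E_B = 1.7127178 × 931.5 = 1595.40 MeV
Per nucleon: 1595.40 / 202 = 7.898 MeV

7.90 MeV/nucleon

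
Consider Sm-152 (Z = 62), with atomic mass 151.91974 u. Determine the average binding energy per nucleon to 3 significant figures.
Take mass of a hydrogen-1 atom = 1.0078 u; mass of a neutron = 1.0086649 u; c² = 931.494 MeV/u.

8.23 MeV/nucleon

Total constituent mass: 62 × 1.0078 + 90 × 1.0086649 = 153.2634410 u
Mass defect Δm = 153.2634410 − 151.91974 = 1.3437010 u
Converting to energy: 1.3437010 u × 931.494 MeV/u = 1251.65 MeV
BE/A = 1251.65 MeV / 152 = 8.2345 MeV/nucleon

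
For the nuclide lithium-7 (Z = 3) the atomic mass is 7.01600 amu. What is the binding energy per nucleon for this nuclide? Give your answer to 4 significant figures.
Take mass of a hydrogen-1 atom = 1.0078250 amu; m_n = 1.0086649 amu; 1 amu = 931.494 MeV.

Σm = 3·m(¹H) + 4·m_n = 3.0234750 + 4.0346596 = 7.0581346 amu
Mass defect Δm = 7.0581346 − 7.01600 = 0.0421346 amu
E_B = 0.0421346 × 931.494 = 39.2481 MeV
BE/A = 39.2481 MeV / 7 = 5.607 MeV/nucleon

5.607 MeV/nucleon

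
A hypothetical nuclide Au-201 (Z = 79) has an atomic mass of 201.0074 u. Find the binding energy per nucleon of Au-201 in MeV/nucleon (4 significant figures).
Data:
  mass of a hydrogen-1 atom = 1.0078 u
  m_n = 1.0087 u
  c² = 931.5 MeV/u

7.740 MeV/nucleon

Σm = 79·m(¹H) + 122·m_n = 79.6162 + 123.0614 = 202.6776 u
Δm = 202.6776 − 201.0074 = 1.6702 u
Binding energy = Δm·c² = 1.6702 × 931.5 MeV/u = 1555.79 MeV
BE/A = 1555.79 MeV / 201 = 7.740 MeV/nucleon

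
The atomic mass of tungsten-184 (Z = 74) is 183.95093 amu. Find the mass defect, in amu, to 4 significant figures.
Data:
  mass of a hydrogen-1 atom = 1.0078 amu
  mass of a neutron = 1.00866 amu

Total constituent mass: 74 × 1.0078 + 110 × 1.00866 = 185.52980 amu
The mass defect is 185.52980 − 183.95093 = 1.57887 amu.

1.579 amu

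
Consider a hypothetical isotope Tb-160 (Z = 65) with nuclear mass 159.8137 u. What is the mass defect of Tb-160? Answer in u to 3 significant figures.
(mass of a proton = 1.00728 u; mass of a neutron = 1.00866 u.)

1.48 u

The nucleus contains 65 protons and 160 − 65 = 95 neutrons.
Total constituent mass: 65 × 1.00728 + 95 × 1.00866 = 161.29590 u
Mass defect Δm = 161.29590 − 159.8137 = 1.48220 u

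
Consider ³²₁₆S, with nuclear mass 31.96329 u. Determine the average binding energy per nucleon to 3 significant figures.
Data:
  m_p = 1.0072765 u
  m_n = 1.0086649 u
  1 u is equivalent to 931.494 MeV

The nucleus contains 16 protons and 32 − 16 = 16 neutrons.
Total constituent mass: 16 × 1.0072765 + 16 × 1.0086649 = 32.2550624 u
Mass defect Δm = 32.2550624 − 31.96329 = 0.2917724 u
E_B = 0.2917724 × 931.494 = 271.784 MeV
Dividing by A = 32 gives 8.493 MeV per nucleon.

8.49 MeV/nucleon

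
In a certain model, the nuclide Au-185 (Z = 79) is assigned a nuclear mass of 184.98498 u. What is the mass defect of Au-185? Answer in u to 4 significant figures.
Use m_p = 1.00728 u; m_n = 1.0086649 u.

Σm = 79·m_p + 106·m_n = 79.57512 + 106.9184794 = 186.4935994 u
The mass defect is 186.4935994 − 184.98498 = 1.5086194 u.

1.509 u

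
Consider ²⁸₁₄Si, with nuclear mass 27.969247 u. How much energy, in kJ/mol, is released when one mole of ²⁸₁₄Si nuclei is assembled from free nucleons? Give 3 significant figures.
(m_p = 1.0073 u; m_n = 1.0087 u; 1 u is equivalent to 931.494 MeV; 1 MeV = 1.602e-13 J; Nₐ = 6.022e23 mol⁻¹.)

2.29e+10 kJ/mol

With 14 protons and 14 neutrons (A = 28):
Mass of separated nucleons = 14(1.0073) + 14(1.0087) = 14.1022 + 14.1218 = 28.2240 u
The mass defect is 28.2240 − 27.969247 = 0.254753 u.
E_B = 0.254753 × 931.494 = 237.301 MeV
Per nucleus in joules: 237.301 MeV × 1.602e-13 J/MeV = 3.8016e-11 J
Per mole: 3.8016e-11 J × 6.022e23 mol⁻¹ = 2.2893e+13 J/mol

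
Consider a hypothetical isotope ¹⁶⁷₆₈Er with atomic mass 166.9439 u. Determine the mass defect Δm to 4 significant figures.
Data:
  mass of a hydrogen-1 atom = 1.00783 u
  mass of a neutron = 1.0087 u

Total constituent mass: 68 × 1.00783 + 99 × 1.0087 = 168.39374 u
Mass defect Δm = 168.39374 − 166.9439 = 1.44984 u

1.450 u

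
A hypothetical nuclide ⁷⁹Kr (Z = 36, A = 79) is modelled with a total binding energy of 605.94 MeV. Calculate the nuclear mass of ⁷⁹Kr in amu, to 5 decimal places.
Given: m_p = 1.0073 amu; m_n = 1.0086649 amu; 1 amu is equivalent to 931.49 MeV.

Mass defect = 605.94 MeV / (931.49 MeV/amu) = 0.6505062 amu
Constituent mass = 36(1.0073) + 43(1.0086649) = 79.6353907 amu
Nuclear mass = 79.6353907 − 0.6505062 = 78.9848845 amu ≈ 78.98488 amu (to 5 decimal places)

78.98488 amu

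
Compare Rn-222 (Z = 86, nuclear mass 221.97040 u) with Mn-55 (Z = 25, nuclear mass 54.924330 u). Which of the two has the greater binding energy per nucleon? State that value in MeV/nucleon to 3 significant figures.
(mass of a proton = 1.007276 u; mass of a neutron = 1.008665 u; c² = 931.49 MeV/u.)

Mn-55; 8.76 MeV/nucleon

Rn-222: Σm = 86(1.007276) + 136(1.008665) = 223.804176 u; Δm = 1.833776 u; E_B = 1708.1 MeV; E_B/A = 7.694 MeV
Mn-55: Σm = 25(1.007276) + 30(1.008665) = 55.441850 u; Δm = 0.517520 u; E_B = 482.065 MeV; E_B/A = 8.7648 MeV
Mn-55 has the higher binding energy per nucleon, so it is the more tightly bound nucleus.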